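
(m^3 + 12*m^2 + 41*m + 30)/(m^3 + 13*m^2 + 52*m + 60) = (m + 1)/(m + 2)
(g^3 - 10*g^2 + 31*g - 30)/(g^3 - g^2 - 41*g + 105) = (g - 2)/(g + 7)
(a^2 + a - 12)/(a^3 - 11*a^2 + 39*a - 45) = (a + 4)/(a^2 - 8*a + 15)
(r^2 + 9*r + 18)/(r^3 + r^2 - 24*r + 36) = (r + 3)/(r^2 - 5*r + 6)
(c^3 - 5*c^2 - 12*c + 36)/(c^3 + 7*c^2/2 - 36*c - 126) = 2*(c^2 + c - 6)/(2*c^2 + 19*c + 42)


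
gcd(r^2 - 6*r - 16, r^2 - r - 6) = r + 2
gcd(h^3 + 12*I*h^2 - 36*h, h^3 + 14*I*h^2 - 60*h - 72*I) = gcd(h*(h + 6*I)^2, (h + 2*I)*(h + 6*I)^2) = h^2 + 12*I*h - 36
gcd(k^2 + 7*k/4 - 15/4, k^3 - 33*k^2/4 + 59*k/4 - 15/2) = k - 5/4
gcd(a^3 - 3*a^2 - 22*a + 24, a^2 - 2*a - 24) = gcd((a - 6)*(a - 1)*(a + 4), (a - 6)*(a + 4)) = a^2 - 2*a - 24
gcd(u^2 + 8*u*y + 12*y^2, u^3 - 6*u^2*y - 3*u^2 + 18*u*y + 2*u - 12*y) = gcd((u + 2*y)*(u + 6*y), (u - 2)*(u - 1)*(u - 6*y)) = 1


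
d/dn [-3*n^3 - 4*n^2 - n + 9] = -9*n^2 - 8*n - 1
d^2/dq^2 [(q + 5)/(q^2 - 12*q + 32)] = 2*((7 - 3*q)*(q^2 - 12*q + 32) + 4*(q - 6)^2*(q + 5))/(q^2 - 12*q + 32)^3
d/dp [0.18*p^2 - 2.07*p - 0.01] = 0.36*p - 2.07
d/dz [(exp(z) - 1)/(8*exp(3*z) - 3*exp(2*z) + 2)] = (6*(1 - exp(z))*(4*exp(z) - 1)*exp(z) + 8*exp(3*z) - 3*exp(2*z) + 2)*exp(z)/(8*exp(3*z) - 3*exp(2*z) + 2)^2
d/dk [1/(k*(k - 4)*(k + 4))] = (16 - 3*k^2)/(k^2*(k^4 - 32*k^2 + 256))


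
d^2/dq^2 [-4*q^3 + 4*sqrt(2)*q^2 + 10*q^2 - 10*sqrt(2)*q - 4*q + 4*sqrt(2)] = -24*q + 8*sqrt(2) + 20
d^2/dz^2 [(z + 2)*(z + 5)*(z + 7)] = 6*z + 28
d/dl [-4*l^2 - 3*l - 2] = -8*l - 3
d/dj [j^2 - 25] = 2*j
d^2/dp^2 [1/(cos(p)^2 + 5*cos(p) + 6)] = (-4*sin(p)^4 + 3*sin(p)^2 + 195*cos(p)/4 - 15*cos(3*p)/4 + 39)/((cos(p) + 2)^3*(cos(p) + 3)^3)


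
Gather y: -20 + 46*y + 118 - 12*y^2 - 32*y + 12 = -12*y^2 + 14*y + 110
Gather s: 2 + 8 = 10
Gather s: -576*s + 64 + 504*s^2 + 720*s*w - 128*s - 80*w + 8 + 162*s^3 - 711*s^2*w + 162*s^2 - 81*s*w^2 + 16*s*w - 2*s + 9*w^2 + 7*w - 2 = 162*s^3 + s^2*(666 - 711*w) + s*(-81*w^2 + 736*w - 706) + 9*w^2 - 73*w + 70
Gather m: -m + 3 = 3 - m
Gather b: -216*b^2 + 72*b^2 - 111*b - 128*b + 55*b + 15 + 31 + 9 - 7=-144*b^2 - 184*b + 48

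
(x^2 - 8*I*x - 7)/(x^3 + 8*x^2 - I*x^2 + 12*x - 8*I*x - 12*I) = (x - 7*I)/(x^2 + 8*x + 12)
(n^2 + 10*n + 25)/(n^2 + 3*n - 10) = (n + 5)/(n - 2)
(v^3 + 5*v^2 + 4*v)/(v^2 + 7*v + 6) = v*(v + 4)/(v + 6)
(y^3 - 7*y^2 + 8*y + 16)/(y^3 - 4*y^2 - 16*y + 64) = (y + 1)/(y + 4)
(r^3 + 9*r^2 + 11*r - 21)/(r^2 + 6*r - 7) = r + 3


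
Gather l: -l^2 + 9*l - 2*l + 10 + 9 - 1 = -l^2 + 7*l + 18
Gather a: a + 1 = a + 1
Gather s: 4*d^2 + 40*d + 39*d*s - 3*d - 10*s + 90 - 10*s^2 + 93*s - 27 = 4*d^2 + 37*d - 10*s^2 + s*(39*d + 83) + 63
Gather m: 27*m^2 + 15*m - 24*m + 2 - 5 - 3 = 27*m^2 - 9*m - 6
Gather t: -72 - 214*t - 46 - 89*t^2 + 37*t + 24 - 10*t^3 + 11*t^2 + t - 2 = -10*t^3 - 78*t^2 - 176*t - 96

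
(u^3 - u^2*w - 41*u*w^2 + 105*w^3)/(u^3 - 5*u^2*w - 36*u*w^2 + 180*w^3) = (u^2 + 4*u*w - 21*w^2)/(u^2 - 36*w^2)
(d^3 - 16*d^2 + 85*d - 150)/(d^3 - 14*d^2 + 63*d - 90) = (d - 5)/(d - 3)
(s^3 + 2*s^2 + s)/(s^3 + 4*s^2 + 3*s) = (s + 1)/(s + 3)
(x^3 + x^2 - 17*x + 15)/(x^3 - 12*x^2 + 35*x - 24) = (x + 5)/(x - 8)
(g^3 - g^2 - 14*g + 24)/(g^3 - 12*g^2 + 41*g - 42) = (g + 4)/(g - 7)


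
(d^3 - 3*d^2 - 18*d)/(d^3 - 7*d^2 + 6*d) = (d + 3)/(d - 1)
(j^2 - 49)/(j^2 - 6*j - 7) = (j + 7)/(j + 1)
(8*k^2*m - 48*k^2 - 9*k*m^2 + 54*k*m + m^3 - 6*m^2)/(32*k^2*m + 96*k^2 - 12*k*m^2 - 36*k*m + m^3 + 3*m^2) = (k*m - 6*k - m^2 + 6*m)/(4*k*m + 12*k - m^2 - 3*m)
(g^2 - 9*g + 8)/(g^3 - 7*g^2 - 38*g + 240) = (g - 1)/(g^2 + g - 30)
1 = 1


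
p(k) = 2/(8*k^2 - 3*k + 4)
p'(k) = 2*(3 - 16*k)/(8*k^2 - 3*k + 4)^2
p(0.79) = 0.30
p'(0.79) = -0.44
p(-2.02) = 0.05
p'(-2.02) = 0.04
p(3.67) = 0.02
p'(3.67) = -0.01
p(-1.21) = 0.10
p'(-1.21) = 0.12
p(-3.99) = 0.01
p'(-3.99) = 0.01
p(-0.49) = 0.27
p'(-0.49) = 0.40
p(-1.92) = 0.05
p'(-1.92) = 0.04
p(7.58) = 0.00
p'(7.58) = -0.00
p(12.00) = 0.00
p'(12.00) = 0.00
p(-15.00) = 0.00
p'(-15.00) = 0.00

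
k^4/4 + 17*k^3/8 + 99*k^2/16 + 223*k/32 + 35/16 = (k/4 + 1/2)*(k + 1/2)*(k + 5/2)*(k + 7/2)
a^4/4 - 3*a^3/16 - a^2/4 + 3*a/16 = a*(a/4 + 1/4)*(a - 1)*(a - 3/4)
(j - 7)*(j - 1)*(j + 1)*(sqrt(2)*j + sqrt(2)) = sqrt(2)*j^4 - 6*sqrt(2)*j^3 - 8*sqrt(2)*j^2 + 6*sqrt(2)*j + 7*sqrt(2)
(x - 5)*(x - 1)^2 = x^3 - 7*x^2 + 11*x - 5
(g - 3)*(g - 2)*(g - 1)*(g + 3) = g^4 - 3*g^3 - 7*g^2 + 27*g - 18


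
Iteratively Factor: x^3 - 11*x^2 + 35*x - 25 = (x - 5)*(x^2 - 6*x + 5) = (x - 5)^2*(x - 1)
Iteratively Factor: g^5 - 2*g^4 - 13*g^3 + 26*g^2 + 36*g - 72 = (g + 2)*(g^4 - 4*g^3 - 5*g^2 + 36*g - 36) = (g - 2)*(g + 2)*(g^3 - 2*g^2 - 9*g + 18) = (g - 2)*(g + 2)*(g + 3)*(g^2 - 5*g + 6) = (g - 3)*(g - 2)*(g + 2)*(g + 3)*(g - 2)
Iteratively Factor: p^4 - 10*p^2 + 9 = (p - 1)*(p^3 + p^2 - 9*p - 9) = (p - 1)*(p + 3)*(p^2 - 2*p - 3) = (p - 3)*(p - 1)*(p + 3)*(p + 1)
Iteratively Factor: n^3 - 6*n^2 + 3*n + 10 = (n + 1)*(n^2 - 7*n + 10) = (n - 5)*(n + 1)*(n - 2)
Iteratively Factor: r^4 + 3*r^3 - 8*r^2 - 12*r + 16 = (r + 4)*(r^3 - r^2 - 4*r + 4) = (r + 2)*(r + 4)*(r^2 - 3*r + 2) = (r - 2)*(r + 2)*(r + 4)*(r - 1)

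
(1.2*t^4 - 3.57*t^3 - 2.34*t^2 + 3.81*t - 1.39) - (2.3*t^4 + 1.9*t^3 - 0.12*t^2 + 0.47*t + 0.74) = -1.1*t^4 - 5.47*t^3 - 2.22*t^2 + 3.34*t - 2.13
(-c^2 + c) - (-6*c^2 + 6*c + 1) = 5*c^2 - 5*c - 1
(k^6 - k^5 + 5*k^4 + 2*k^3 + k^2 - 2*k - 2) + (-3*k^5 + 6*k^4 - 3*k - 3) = k^6 - 4*k^5 + 11*k^4 + 2*k^3 + k^2 - 5*k - 5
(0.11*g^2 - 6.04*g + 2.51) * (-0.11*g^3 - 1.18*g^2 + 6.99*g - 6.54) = -0.0121*g^5 + 0.5346*g^4 + 7.62*g^3 - 45.9008*g^2 + 57.0465*g - 16.4154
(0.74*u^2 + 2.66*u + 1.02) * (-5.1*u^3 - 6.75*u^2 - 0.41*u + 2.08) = -3.774*u^5 - 18.561*u^4 - 23.4604*u^3 - 6.4364*u^2 + 5.1146*u + 2.1216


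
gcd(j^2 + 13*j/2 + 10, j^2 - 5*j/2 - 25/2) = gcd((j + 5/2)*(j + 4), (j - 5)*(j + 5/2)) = j + 5/2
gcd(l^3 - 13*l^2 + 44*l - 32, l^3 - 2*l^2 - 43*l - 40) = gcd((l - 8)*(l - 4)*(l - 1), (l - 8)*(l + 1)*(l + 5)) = l - 8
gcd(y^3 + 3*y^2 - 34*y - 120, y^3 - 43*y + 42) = y - 6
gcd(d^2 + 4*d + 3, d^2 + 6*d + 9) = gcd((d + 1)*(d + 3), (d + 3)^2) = d + 3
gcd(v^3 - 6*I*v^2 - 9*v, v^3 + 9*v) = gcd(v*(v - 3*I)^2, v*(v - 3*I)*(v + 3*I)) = v^2 - 3*I*v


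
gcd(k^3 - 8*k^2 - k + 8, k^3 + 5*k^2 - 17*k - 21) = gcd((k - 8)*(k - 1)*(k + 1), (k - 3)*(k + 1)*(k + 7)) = k + 1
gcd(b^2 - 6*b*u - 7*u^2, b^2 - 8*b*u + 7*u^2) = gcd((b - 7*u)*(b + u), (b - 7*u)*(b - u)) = -b + 7*u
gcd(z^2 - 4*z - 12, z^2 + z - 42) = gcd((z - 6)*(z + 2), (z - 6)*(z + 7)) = z - 6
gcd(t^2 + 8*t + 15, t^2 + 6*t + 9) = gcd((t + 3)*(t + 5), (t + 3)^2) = t + 3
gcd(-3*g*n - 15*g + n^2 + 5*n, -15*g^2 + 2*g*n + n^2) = 3*g - n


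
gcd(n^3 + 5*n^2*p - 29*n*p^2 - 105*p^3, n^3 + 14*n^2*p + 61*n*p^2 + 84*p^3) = n^2 + 10*n*p + 21*p^2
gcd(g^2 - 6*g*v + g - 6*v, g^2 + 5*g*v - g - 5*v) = 1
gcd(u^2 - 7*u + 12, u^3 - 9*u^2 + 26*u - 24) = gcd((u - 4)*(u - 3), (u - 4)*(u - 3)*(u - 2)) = u^2 - 7*u + 12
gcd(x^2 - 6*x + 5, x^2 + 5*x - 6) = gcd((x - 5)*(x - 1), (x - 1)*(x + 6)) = x - 1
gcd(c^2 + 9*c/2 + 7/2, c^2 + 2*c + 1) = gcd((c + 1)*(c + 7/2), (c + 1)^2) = c + 1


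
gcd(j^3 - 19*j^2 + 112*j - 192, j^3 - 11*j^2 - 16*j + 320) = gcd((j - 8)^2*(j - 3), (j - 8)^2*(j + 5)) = j^2 - 16*j + 64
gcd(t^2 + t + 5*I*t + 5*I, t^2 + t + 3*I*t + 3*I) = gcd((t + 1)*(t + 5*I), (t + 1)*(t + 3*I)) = t + 1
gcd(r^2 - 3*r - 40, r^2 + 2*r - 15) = r + 5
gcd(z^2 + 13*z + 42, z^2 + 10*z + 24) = z + 6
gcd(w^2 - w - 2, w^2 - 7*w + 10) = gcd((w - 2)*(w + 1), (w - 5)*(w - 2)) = w - 2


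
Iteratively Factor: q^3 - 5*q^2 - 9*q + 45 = (q - 3)*(q^2 - 2*q - 15) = (q - 3)*(q + 3)*(q - 5)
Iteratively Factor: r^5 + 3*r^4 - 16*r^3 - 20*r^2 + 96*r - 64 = (r + 4)*(r^4 - r^3 - 12*r^2 + 28*r - 16) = (r - 1)*(r + 4)*(r^3 - 12*r + 16) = (r - 1)*(r + 4)^2*(r^2 - 4*r + 4) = (r - 2)*(r - 1)*(r + 4)^2*(r - 2)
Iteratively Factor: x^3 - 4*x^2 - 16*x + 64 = (x - 4)*(x^2 - 16) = (x - 4)*(x + 4)*(x - 4)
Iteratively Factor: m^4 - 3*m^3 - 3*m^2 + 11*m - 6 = (m + 2)*(m^3 - 5*m^2 + 7*m - 3) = (m - 1)*(m + 2)*(m^2 - 4*m + 3) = (m - 3)*(m - 1)*(m + 2)*(m - 1)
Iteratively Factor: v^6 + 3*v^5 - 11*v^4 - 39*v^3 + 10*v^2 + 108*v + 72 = (v - 2)*(v^5 + 5*v^4 - v^3 - 41*v^2 - 72*v - 36) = (v - 2)*(v + 2)*(v^4 + 3*v^3 - 7*v^2 - 27*v - 18) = (v - 2)*(v + 2)^2*(v^3 + v^2 - 9*v - 9) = (v - 2)*(v + 1)*(v + 2)^2*(v^2 - 9) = (v - 2)*(v + 1)*(v + 2)^2*(v + 3)*(v - 3)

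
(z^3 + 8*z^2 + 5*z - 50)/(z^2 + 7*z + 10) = (z^2 + 3*z - 10)/(z + 2)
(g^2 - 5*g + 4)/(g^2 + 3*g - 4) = (g - 4)/(g + 4)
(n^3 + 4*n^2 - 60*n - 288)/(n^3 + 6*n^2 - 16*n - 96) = (n^2 - 2*n - 48)/(n^2 - 16)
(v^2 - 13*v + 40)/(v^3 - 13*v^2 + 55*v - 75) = (v - 8)/(v^2 - 8*v + 15)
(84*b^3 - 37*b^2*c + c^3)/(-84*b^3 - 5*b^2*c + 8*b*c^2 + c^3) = (-4*b + c)/(4*b + c)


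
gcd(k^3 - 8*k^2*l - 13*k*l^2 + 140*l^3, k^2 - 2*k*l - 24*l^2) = k + 4*l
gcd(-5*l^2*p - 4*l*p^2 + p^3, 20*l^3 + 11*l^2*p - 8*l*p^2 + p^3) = -5*l^2 - 4*l*p + p^2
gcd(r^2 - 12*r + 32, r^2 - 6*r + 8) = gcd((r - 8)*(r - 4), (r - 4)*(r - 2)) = r - 4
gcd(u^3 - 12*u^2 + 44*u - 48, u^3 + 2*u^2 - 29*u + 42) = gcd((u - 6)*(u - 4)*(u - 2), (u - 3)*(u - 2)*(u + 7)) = u - 2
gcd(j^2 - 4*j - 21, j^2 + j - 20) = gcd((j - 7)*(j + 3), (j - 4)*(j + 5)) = 1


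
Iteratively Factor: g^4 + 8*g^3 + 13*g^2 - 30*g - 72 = (g - 2)*(g^3 + 10*g^2 + 33*g + 36) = (g - 2)*(g + 4)*(g^2 + 6*g + 9) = (g - 2)*(g + 3)*(g + 4)*(g + 3)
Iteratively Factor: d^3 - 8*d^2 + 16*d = (d - 4)*(d^2 - 4*d) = (d - 4)^2*(d)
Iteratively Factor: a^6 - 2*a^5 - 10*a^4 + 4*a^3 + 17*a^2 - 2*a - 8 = (a + 2)*(a^5 - 4*a^4 - 2*a^3 + 8*a^2 + a - 4) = (a - 1)*(a + 2)*(a^4 - 3*a^3 - 5*a^2 + 3*a + 4) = (a - 1)*(a + 1)*(a + 2)*(a^3 - 4*a^2 - a + 4) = (a - 1)*(a + 1)^2*(a + 2)*(a^2 - 5*a + 4) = (a - 4)*(a - 1)*(a + 1)^2*(a + 2)*(a - 1)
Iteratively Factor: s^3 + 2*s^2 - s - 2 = (s - 1)*(s^2 + 3*s + 2) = (s - 1)*(s + 2)*(s + 1)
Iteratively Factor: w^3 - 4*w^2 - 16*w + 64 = (w - 4)*(w^2 - 16) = (w - 4)^2*(w + 4)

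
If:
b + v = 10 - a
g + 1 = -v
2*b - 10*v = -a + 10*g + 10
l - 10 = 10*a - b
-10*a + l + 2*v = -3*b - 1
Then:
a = 31/2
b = -31/4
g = -13/4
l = 691/4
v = 9/4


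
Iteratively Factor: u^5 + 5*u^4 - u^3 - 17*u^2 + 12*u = (u + 4)*(u^4 + u^3 - 5*u^2 + 3*u) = (u + 3)*(u + 4)*(u^3 - 2*u^2 + u) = (u - 1)*(u + 3)*(u + 4)*(u^2 - u) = (u - 1)^2*(u + 3)*(u + 4)*(u)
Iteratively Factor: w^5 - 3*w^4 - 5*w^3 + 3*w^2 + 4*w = (w - 4)*(w^4 + w^3 - w^2 - w) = (w - 4)*(w + 1)*(w^3 - w) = (w - 4)*(w - 1)*(w + 1)*(w^2 + w) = (w - 4)*(w - 1)*(w + 1)^2*(w)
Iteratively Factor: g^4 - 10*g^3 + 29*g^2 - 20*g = (g - 5)*(g^3 - 5*g^2 + 4*g) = (g - 5)*(g - 1)*(g^2 - 4*g) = (g - 5)*(g - 4)*(g - 1)*(g)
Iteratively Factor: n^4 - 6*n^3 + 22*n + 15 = (n - 5)*(n^3 - n^2 - 5*n - 3) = (n - 5)*(n + 1)*(n^2 - 2*n - 3) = (n - 5)*(n + 1)^2*(n - 3)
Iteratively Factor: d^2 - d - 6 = (d + 2)*(d - 3)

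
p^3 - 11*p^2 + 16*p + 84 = (p - 7)*(p - 6)*(p + 2)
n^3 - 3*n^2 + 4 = (n - 2)^2*(n + 1)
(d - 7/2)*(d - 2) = d^2 - 11*d/2 + 7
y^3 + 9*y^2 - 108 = (y - 3)*(y + 6)^2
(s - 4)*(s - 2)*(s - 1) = s^3 - 7*s^2 + 14*s - 8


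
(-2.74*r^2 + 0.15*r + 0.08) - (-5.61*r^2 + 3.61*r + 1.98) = 2.87*r^2 - 3.46*r - 1.9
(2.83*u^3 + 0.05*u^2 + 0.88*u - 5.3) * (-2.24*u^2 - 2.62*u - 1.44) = -6.3392*u^5 - 7.5266*u^4 - 6.1774*u^3 + 9.4944*u^2 + 12.6188*u + 7.632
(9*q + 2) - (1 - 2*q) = 11*q + 1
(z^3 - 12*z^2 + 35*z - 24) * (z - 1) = z^4 - 13*z^3 + 47*z^2 - 59*z + 24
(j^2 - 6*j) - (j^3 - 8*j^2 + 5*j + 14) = -j^3 + 9*j^2 - 11*j - 14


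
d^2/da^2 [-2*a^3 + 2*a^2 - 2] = 4 - 12*a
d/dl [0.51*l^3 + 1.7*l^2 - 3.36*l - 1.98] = 1.53*l^2 + 3.4*l - 3.36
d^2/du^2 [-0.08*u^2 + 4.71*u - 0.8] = -0.160000000000000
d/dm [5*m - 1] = 5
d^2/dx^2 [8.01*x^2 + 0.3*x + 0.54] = 16.0200000000000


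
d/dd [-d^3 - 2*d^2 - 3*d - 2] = -3*d^2 - 4*d - 3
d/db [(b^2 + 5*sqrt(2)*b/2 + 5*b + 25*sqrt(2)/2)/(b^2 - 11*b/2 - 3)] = (-42*b^2 - 10*sqrt(2)*b^2 - 100*sqrt(2)*b - 24*b - 60 + 245*sqrt(2))/(4*b^4 - 44*b^3 + 97*b^2 + 132*b + 36)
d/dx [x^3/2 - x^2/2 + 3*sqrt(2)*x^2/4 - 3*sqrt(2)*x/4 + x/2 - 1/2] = 3*x^2/2 - x + 3*sqrt(2)*x/2 - 3*sqrt(2)/4 + 1/2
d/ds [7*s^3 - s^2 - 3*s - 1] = 21*s^2 - 2*s - 3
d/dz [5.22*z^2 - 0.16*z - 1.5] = 10.44*z - 0.16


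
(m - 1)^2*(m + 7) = m^3 + 5*m^2 - 13*m + 7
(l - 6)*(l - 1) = l^2 - 7*l + 6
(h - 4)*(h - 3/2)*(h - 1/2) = h^3 - 6*h^2 + 35*h/4 - 3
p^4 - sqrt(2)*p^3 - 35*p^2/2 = p^2*(p - 7*sqrt(2)/2)*(p + 5*sqrt(2)/2)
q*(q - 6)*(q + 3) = q^3 - 3*q^2 - 18*q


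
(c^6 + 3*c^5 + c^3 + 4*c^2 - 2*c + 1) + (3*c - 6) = c^6 + 3*c^5 + c^3 + 4*c^2 + c - 5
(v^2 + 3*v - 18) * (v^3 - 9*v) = v^5 + 3*v^4 - 27*v^3 - 27*v^2 + 162*v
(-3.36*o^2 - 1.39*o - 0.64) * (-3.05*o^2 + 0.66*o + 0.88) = 10.248*o^4 + 2.0219*o^3 - 1.9222*o^2 - 1.6456*o - 0.5632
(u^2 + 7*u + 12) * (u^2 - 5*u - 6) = u^4 + 2*u^3 - 29*u^2 - 102*u - 72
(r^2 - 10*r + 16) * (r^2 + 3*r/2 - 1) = r^4 - 17*r^3/2 + 34*r - 16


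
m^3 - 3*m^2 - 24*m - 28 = (m - 7)*(m + 2)^2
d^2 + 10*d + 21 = (d + 3)*(d + 7)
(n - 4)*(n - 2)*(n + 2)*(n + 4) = n^4 - 20*n^2 + 64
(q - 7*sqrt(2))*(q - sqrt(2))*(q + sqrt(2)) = q^3 - 7*sqrt(2)*q^2 - 2*q + 14*sqrt(2)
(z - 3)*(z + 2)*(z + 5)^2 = z^4 + 9*z^3 + 9*z^2 - 85*z - 150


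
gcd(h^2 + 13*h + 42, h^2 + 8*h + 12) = h + 6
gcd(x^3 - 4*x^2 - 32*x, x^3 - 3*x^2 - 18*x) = x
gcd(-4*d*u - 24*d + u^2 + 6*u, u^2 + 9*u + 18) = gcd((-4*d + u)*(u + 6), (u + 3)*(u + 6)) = u + 6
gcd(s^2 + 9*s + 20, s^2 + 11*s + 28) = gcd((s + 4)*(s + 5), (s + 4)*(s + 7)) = s + 4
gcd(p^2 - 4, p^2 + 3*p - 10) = p - 2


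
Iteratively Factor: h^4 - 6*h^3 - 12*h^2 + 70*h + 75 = (h - 5)*(h^3 - h^2 - 17*h - 15) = (h - 5)*(h + 3)*(h^2 - 4*h - 5) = (h - 5)*(h + 1)*(h + 3)*(h - 5)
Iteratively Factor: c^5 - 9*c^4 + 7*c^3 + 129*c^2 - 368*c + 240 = (c - 3)*(c^4 - 6*c^3 - 11*c^2 + 96*c - 80) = (c - 5)*(c - 3)*(c^3 - c^2 - 16*c + 16) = (c - 5)*(c - 3)*(c - 1)*(c^2 - 16) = (c - 5)*(c - 3)*(c - 1)*(c + 4)*(c - 4)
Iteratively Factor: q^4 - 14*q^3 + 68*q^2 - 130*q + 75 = (q - 5)*(q^3 - 9*q^2 + 23*q - 15) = (q - 5)*(q - 1)*(q^2 - 8*q + 15) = (q - 5)^2*(q - 1)*(q - 3)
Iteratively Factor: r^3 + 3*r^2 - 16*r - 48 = (r + 3)*(r^2 - 16) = (r - 4)*(r + 3)*(r + 4)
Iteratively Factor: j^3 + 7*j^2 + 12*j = (j)*(j^2 + 7*j + 12) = j*(j + 3)*(j + 4)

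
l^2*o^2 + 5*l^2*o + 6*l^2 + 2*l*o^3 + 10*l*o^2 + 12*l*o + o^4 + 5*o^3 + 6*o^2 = (l + o)^2*(o + 2)*(o + 3)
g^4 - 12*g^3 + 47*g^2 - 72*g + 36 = (g - 6)*(g - 3)*(g - 2)*(g - 1)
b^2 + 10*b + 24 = (b + 4)*(b + 6)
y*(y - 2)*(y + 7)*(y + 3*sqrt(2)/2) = y^4 + 3*sqrt(2)*y^3/2 + 5*y^3 - 14*y^2 + 15*sqrt(2)*y^2/2 - 21*sqrt(2)*y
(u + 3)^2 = u^2 + 6*u + 9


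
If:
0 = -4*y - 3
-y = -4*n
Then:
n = -3/16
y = -3/4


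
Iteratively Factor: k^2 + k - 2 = (k - 1)*(k + 2)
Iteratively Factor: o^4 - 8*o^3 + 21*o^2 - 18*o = (o - 3)*(o^3 - 5*o^2 + 6*o) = o*(o - 3)*(o^2 - 5*o + 6) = o*(o - 3)*(o - 2)*(o - 3)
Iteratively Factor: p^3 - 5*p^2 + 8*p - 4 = (p - 2)*(p^2 - 3*p + 2) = (p - 2)*(p - 1)*(p - 2)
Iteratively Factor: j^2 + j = (j + 1)*(j)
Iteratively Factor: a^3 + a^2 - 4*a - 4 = (a - 2)*(a^2 + 3*a + 2) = (a - 2)*(a + 1)*(a + 2)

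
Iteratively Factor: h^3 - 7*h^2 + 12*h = (h - 4)*(h^2 - 3*h) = (h - 4)*(h - 3)*(h)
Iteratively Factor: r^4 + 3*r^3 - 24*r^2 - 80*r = (r + 4)*(r^3 - r^2 - 20*r) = (r - 5)*(r + 4)*(r^2 + 4*r) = (r - 5)*(r + 4)^2*(r)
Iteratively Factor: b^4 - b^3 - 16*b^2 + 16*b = (b - 1)*(b^3 - 16*b) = b*(b - 1)*(b^2 - 16) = b*(b - 1)*(b + 4)*(b - 4)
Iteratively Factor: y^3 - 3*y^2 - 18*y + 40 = (y - 2)*(y^2 - y - 20) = (y - 5)*(y - 2)*(y + 4)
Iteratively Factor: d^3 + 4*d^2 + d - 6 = (d - 1)*(d^2 + 5*d + 6) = (d - 1)*(d + 3)*(d + 2)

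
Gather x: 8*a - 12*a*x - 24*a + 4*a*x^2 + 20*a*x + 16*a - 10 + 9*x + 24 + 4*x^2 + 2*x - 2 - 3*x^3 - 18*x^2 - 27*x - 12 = -3*x^3 + x^2*(4*a - 14) + x*(8*a - 16)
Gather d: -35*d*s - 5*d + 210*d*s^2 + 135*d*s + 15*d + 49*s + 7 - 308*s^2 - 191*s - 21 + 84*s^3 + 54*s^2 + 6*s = d*(210*s^2 + 100*s + 10) + 84*s^3 - 254*s^2 - 136*s - 14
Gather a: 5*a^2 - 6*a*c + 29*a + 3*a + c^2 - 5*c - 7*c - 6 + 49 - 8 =5*a^2 + a*(32 - 6*c) + c^2 - 12*c + 35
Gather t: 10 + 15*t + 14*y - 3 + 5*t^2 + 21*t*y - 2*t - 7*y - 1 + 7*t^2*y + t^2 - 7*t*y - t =t^2*(7*y + 6) + t*(14*y + 12) + 7*y + 6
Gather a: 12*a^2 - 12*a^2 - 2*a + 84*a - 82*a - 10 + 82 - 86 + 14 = 0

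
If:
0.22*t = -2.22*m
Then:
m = -0.0990990990990991*t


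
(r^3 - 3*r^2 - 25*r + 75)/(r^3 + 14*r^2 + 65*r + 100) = (r^2 - 8*r + 15)/(r^2 + 9*r + 20)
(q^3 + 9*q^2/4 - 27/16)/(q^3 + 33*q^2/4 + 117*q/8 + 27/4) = (8*q^2 + 6*q - 9)/(2*(4*q^2 + 27*q + 18))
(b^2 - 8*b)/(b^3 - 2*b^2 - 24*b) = (8 - b)/(-b^2 + 2*b + 24)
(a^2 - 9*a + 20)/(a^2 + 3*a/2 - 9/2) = 2*(a^2 - 9*a + 20)/(2*a^2 + 3*a - 9)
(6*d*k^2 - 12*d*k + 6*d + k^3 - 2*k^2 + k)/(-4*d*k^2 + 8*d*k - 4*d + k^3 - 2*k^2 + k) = (-6*d - k)/(4*d - k)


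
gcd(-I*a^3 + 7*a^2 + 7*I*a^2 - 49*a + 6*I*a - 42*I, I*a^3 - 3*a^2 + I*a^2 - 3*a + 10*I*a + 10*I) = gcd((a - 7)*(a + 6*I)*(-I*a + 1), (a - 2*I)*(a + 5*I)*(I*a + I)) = 1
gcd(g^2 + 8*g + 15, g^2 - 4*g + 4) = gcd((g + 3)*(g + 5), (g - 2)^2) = 1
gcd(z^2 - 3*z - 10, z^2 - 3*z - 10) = z^2 - 3*z - 10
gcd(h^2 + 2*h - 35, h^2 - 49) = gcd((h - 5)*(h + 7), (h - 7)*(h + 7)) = h + 7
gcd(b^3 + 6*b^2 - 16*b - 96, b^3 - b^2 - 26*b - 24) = b + 4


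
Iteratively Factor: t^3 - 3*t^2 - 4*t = (t + 1)*(t^2 - 4*t) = t*(t + 1)*(t - 4)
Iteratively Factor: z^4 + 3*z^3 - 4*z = (z)*(z^3 + 3*z^2 - 4) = z*(z + 2)*(z^2 + z - 2) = z*(z - 1)*(z + 2)*(z + 2)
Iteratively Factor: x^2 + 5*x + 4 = (x + 4)*(x + 1)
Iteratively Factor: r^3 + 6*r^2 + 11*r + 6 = (r + 2)*(r^2 + 4*r + 3) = (r + 1)*(r + 2)*(r + 3)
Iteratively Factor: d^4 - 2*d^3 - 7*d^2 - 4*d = (d + 1)*(d^3 - 3*d^2 - 4*d) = (d + 1)^2*(d^2 - 4*d) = (d - 4)*(d + 1)^2*(d)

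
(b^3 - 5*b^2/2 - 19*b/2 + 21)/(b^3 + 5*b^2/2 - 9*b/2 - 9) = (2*b - 7)/(2*b + 3)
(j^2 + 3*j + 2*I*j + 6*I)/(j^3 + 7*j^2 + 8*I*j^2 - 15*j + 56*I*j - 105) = (j^2 + j*(3 + 2*I) + 6*I)/(j^3 + j^2*(7 + 8*I) + j*(-15 + 56*I) - 105)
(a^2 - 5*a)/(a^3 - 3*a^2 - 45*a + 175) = a/(a^2 + 2*a - 35)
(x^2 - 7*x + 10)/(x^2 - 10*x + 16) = (x - 5)/(x - 8)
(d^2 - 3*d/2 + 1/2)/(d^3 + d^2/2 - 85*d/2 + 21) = (d - 1)/(d^2 + d - 42)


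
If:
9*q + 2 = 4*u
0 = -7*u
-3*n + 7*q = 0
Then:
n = -14/27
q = -2/9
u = 0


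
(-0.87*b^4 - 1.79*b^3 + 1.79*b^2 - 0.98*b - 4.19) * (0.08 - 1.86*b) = 1.6182*b^5 + 3.2598*b^4 - 3.4726*b^3 + 1.966*b^2 + 7.715*b - 0.3352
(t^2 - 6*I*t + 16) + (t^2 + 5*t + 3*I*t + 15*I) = 2*t^2 + 5*t - 3*I*t + 16 + 15*I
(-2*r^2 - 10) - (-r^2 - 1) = -r^2 - 9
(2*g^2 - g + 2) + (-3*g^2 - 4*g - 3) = -g^2 - 5*g - 1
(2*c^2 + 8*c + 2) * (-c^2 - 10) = -2*c^4 - 8*c^3 - 22*c^2 - 80*c - 20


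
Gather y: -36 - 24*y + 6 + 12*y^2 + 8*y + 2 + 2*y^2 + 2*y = 14*y^2 - 14*y - 28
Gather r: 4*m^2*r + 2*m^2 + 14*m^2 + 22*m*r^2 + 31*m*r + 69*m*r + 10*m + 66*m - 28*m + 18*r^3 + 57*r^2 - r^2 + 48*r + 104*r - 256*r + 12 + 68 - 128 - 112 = 16*m^2 + 48*m + 18*r^3 + r^2*(22*m + 56) + r*(4*m^2 + 100*m - 104) - 160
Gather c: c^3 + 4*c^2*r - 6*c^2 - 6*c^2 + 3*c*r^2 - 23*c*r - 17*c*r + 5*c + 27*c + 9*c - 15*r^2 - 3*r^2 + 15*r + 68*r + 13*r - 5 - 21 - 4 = c^3 + c^2*(4*r - 12) + c*(3*r^2 - 40*r + 41) - 18*r^2 + 96*r - 30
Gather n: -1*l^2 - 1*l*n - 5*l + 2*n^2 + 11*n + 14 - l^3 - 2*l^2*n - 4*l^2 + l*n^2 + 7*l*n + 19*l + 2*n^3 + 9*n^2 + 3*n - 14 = -l^3 - 5*l^2 + 14*l + 2*n^3 + n^2*(l + 11) + n*(-2*l^2 + 6*l + 14)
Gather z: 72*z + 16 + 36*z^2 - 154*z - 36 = 36*z^2 - 82*z - 20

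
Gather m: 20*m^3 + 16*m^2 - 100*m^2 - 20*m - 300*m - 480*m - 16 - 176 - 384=20*m^3 - 84*m^2 - 800*m - 576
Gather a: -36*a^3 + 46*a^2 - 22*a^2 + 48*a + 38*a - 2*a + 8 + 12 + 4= -36*a^3 + 24*a^2 + 84*a + 24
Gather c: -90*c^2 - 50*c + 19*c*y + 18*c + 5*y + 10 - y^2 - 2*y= -90*c^2 + c*(19*y - 32) - y^2 + 3*y + 10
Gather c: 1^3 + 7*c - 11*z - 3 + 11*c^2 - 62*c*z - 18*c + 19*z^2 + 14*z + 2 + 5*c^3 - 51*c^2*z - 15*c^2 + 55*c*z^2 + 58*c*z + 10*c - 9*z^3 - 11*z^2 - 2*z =5*c^3 + c^2*(-51*z - 4) + c*(55*z^2 - 4*z - 1) - 9*z^3 + 8*z^2 + z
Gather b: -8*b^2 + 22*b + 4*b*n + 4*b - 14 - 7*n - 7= -8*b^2 + b*(4*n + 26) - 7*n - 21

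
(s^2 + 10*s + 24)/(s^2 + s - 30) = (s + 4)/(s - 5)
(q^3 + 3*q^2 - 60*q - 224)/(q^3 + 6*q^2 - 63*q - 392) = (q + 4)/(q + 7)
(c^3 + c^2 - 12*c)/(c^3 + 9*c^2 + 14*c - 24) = c*(c - 3)/(c^2 + 5*c - 6)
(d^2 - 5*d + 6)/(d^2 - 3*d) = (d - 2)/d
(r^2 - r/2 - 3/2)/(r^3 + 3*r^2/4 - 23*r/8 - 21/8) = 4*(2*r - 3)/(8*r^2 - 2*r - 21)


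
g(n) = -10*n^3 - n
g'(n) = -30*n^2 - 1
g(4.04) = -663.43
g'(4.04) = -490.65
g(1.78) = -58.18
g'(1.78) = -96.05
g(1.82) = -62.11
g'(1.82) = -100.37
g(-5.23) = 1435.79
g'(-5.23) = -821.59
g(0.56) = -2.32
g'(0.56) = -10.41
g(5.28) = -1477.26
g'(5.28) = -837.35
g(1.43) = -30.67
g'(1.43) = -62.35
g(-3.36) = 382.69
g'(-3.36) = -339.69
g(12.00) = -17292.00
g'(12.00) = -4321.00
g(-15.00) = 33765.00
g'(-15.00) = -6751.00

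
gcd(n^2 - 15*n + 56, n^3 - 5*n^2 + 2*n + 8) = 1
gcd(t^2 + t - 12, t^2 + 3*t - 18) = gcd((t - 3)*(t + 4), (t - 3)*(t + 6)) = t - 3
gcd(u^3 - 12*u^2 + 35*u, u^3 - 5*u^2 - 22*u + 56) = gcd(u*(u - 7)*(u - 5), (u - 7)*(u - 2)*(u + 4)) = u - 7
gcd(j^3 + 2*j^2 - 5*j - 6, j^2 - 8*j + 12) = j - 2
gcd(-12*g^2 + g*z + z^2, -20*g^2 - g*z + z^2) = 4*g + z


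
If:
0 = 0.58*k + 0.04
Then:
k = -0.07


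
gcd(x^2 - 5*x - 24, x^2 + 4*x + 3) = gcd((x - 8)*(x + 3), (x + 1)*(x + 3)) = x + 3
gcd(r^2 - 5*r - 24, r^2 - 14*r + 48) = r - 8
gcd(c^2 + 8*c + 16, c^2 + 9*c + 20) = c + 4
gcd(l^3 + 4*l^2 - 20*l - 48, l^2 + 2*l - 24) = l^2 + 2*l - 24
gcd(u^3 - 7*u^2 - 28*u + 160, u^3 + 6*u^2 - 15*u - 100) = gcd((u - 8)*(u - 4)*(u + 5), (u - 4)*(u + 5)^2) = u^2 + u - 20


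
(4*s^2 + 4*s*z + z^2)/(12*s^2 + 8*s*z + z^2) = (2*s + z)/(6*s + z)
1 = 1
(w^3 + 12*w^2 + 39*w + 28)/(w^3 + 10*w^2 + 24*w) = (w^2 + 8*w + 7)/(w*(w + 6))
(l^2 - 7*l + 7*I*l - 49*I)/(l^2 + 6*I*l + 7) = (l - 7)/(l - I)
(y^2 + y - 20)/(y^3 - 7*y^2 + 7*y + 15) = (y^2 + y - 20)/(y^3 - 7*y^2 + 7*y + 15)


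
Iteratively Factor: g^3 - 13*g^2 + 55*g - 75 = (g - 5)*(g^2 - 8*g + 15) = (g - 5)^2*(g - 3)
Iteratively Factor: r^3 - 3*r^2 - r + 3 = (r + 1)*(r^2 - 4*r + 3) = (r - 1)*(r + 1)*(r - 3)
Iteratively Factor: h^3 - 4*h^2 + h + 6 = (h + 1)*(h^2 - 5*h + 6) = (h - 2)*(h + 1)*(h - 3)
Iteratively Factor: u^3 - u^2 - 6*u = (u + 2)*(u^2 - 3*u) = u*(u + 2)*(u - 3)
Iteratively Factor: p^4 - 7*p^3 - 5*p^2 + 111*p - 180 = (p - 3)*(p^3 - 4*p^2 - 17*p + 60) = (p - 3)*(p + 4)*(p^2 - 8*p + 15) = (p - 3)^2*(p + 4)*(p - 5)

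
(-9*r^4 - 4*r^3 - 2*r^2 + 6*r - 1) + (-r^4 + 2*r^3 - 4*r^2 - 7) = -10*r^4 - 2*r^3 - 6*r^2 + 6*r - 8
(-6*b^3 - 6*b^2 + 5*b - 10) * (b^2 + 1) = -6*b^5 - 6*b^4 - b^3 - 16*b^2 + 5*b - 10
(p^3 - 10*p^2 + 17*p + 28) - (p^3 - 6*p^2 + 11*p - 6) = -4*p^2 + 6*p + 34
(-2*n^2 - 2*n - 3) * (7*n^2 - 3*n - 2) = -14*n^4 - 8*n^3 - 11*n^2 + 13*n + 6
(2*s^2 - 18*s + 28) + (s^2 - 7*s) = 3*s^2 - 25*s + 28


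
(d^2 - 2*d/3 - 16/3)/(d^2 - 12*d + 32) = (3*d^2 - 2*d - 16)/(3*(d^2 - 12*d + 32))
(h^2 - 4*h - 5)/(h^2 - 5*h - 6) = (h - 5)/(h - 6)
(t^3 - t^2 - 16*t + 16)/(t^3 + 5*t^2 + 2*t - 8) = (t - 4)/(t + 2)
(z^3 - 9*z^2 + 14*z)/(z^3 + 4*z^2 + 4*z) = (z^2 - 9*z + 14)/(z^2 + 4*z + 4)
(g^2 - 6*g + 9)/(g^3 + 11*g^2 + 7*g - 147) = (g - 3)/(g^2 + 14*g + 49)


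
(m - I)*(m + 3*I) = m^2 + 2*I*m + 3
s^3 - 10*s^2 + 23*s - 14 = (s - 7)*(s - 2)*(s - 1)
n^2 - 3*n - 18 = (n - 6)*(n + 3)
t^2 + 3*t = t*(t + 3)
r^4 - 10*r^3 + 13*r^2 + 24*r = r*(r - 8)*(r - 3)*(r + 1)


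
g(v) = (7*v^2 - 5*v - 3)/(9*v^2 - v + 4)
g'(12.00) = 0.00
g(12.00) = 0.73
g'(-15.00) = 0.00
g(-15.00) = 0.81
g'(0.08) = -0.88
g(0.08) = -0.84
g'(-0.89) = -0.63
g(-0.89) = 0.58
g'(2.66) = 0.13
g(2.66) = 0.51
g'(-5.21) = 0.01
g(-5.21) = 0.84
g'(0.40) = 1.07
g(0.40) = -0.77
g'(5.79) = 0.02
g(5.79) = 0.68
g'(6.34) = 0.02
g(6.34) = 0.69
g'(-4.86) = 0.01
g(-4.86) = 0.84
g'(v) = (1 - 18*v)*(7*v^2 - 5*v - 3)/(9*v^2 - v + 4)^2 + (14*v - 5)/(9*v^2 - v + 4)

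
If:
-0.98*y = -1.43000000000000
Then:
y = 1.46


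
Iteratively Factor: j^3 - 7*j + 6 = (j + 3)*(j^2 - 3*j + 2) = (j - 1)*(j + 3)*(j - 2)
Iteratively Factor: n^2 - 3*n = (n)*(n - 3)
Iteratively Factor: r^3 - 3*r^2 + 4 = (r + 1)*(r^2 - 4*r + 4) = (r - 2)*(r + 1)*(r - 2)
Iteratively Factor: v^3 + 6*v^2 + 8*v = (v)*(v^2 + 6*v + 8) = v*(v + 4)*(v + 2)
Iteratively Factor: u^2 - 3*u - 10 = (u - 5)*(u + 2)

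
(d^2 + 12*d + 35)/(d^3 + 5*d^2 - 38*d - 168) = (d + 5)/(d^2 - 2*d - 24)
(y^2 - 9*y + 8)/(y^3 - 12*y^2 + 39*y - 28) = (y - 8)/(y^2 - 11*y + 28)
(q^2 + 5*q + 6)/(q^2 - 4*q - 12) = (q + 3)/(q - 6)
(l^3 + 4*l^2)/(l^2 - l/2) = 2*l*(l + 4)/(2*l - 1)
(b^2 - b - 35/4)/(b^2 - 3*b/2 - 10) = (b - 7/2)/(b - 4)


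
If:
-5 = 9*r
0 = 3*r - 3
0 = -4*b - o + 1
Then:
No Solution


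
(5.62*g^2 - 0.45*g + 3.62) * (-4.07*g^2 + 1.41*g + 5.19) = -22.8734*g^4 + 9.7557*g^3 + 13.7999*g^2 + 2.7687*g + 18.7878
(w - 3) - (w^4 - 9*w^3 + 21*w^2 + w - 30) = -w^4 + 9*w^3 - 21*w^2 + 27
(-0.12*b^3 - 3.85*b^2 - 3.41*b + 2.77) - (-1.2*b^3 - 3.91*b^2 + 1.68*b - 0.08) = 1.08*b^3 + 0.0600000000000001*b^2 - 5.09*b + 2.85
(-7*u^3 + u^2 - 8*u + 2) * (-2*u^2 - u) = 14*u^5 + 5*u^4 + 15*u^3 + 4*u^2 - 2*u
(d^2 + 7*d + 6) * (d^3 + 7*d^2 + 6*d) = d^5 + 14*d^4 + 61*d^3 + 84*d^2 + 36*d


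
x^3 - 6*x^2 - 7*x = x*(x - 7)*(x + 1)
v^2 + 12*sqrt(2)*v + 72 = (v + 6*sqrt(2))^2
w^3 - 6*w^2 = w^2*(w - 6)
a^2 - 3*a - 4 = (a - 4)*(a + 1)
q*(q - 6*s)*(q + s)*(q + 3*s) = q^4 - 2*q^3*s - 21*q^2*s^2 - 18*q*s^3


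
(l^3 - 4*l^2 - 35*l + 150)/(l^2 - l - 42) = (l^2 - 10*l + 25)/(l - 7)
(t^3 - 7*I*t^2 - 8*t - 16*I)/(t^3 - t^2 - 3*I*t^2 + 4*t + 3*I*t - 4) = (t - 4*I)/(t - 1)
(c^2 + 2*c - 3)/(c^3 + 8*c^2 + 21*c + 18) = (c - 1)/(c^2 + 5*c + 6)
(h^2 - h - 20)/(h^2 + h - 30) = (h + 4)/(h + 6)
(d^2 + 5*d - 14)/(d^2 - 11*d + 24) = (d^2 + 5*d - 14)/(d^2 - 11*d + 24)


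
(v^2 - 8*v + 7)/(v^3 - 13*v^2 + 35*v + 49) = (v - 1)/(v^2 - 6*v - 7)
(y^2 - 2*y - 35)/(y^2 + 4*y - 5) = (y - 7)/(y - 1)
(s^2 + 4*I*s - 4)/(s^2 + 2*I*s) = (s + 2*I)/s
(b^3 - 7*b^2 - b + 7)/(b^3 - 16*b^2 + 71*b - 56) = (b + 1)/(b - 8)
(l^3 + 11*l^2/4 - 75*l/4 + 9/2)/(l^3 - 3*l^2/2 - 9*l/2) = (4*l^2 + 23*l - 6)/(2*l*(2*l + 3))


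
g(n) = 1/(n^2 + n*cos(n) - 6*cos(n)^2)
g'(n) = (n*sin(n) - 2*n - 12*sin(n)*cos(n) - cos(n))/(n^2 + n*cos(n) - 6*cos(n)^2)^2 = (n*sin(n) - 2*n - 6*sin(2*n) - cos(n))/(n^2 + n*cos(n) - 6*cos(n)^2)^2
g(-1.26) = 1.56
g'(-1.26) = 16.81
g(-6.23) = 0.04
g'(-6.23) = 0.01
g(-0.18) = -0.17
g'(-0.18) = 0.04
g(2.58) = 5.74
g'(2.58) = 81.34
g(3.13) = 1.50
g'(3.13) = -11.40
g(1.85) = 0.41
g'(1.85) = 0.25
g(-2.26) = 0.24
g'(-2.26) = 0.06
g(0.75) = -0.48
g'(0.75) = -1.75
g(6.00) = 0.03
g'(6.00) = -0.00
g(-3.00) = 0.16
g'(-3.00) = 0.15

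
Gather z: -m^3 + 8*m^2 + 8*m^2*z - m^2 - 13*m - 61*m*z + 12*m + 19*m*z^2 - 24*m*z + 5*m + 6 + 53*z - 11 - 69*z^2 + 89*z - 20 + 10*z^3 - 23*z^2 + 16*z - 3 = -m^3 + 7*m^2 + 4*m + 10*z^3 + z^2*(19*m - 92) + z*(8*m^2 - 85*m + 158) - 28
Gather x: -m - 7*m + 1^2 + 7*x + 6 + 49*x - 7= -8*m + 56*x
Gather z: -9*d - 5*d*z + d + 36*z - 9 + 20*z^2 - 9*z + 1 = -8*d + 20*z^2 + z*(27 - 5*d) - 8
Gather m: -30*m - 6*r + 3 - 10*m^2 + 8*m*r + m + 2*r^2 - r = -10*m^2 + m*(8*r - 29) + 2*r^2 - 7*r + 3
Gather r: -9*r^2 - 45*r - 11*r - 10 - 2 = -9*r^2 - 56*r - 12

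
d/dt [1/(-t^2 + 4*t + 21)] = 2*(t - 2)/(-t^2 + 4*t + 21)^2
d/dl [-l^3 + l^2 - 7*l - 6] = -3*l^2 + 2*l - 7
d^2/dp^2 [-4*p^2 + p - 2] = -8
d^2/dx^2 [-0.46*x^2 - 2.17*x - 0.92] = -0.920000000000000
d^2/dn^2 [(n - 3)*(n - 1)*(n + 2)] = 6*n - 4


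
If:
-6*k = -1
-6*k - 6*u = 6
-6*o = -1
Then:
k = 1/6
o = 1/6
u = -7/6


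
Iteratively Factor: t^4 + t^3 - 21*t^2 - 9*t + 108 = (t + 4)*(t^3 - 3*t^2 - 9*t + 27) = (t - 3)*(t + 4)*(t^2 - 9) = (t - 3)^2*(t + 4)*(t + 3)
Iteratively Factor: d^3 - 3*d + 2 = (d + 2)*(d^2 - 2*d + 1) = (d - 1)*(d + 2)*(d - 1)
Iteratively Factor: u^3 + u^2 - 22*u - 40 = (u + 4)*(u^2 - 3*u - 10) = (u + 2)*(u + 4)*(u - 5)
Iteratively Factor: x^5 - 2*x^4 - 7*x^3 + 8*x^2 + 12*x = (x)*(x^4 - 2*x^3 - 7*x^2 + 8*x + 12) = x*(x - 3)*(x^3 + x^2 - 4*x - 4) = x*(x - 3)*(x + 2)*(x^2 - x - 2) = x*(x - 3)*(x - 2)*(x + 2)*(x + 1)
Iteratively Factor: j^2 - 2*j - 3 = (j - 3)*(j + 1)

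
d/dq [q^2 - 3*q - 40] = 2*q - 3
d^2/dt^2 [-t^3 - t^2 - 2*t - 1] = -6*t - 2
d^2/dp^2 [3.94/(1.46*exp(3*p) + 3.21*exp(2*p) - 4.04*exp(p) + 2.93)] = ((-51.7716*exp(2*p) - 50.5896*exp(p) + 15.9176)*(1.46*exp(3*p) + 3.21*exp(2*p) - 4.04*exp(p) + 2.93) + 3.94*(4.38*exp(2*p) + 6.42*exp(p) - 4.04)*(8.76*exp(2*p) + 12.84*exp(p) - 8.08)*exp(p))*exp(p)/(1.46*exp(3*p) + 3.21*exp(2*p) - 4.04*exp(p) + 2.93)^3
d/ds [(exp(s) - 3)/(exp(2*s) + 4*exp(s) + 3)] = (-2*(exp(s) - 3)*(exp(s) + 2) + exp(2*s) + 4*exp(s) + 3)*exp(s)/(exp(2*s) + 4*exp(s) + 3)^2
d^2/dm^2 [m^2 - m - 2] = 2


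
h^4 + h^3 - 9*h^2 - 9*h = h*(h - 3)*(h + 1)*(h + 3)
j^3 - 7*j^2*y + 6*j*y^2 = j*(j - 6*y)*(j - y)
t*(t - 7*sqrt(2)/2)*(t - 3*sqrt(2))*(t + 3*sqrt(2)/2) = t^4 - 5*sqrt(2)*t^3 + 3*t^2/2 + 63*sqrt(2)*t/2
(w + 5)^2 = w^2 + 10*w + 25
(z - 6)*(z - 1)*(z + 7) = z^3 - 43*z + 42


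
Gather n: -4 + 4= 0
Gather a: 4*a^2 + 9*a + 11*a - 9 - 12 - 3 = 4*a^2 + 20*a - 24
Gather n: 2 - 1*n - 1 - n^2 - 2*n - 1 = -n^2 - 3*n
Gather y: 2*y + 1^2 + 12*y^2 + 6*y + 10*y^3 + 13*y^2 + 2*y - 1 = 10*y^3 + 25*y^2 + 10*y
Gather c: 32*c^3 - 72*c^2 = 32*c^3 - 72*c^2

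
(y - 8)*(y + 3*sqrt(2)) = y^2 - 8*y + 3*sqrt(2)*y - 24*sqrt(2)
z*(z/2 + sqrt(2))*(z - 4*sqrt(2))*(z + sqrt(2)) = z^4/2 - sqrt(2)*z^3/2 - 10*z^2 - 8*sqrt(2)*z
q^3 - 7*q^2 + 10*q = q*(q - 5)*(q - 2)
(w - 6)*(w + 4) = w^2 - 2*w - 24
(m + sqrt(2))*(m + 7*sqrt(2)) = m^2 + 8*sqrt(2)*m + 14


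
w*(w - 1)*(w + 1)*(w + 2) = w^4 + 2*w^3 - w^2 - 2*w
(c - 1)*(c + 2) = c^2 + c - 2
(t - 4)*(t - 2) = t^2 - 6*t + 8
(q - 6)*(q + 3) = q^2 - 3*q - 18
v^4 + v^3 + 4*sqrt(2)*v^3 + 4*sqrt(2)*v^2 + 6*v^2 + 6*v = v*(v + 3*sqrt(2))*(sqrt(2)*v/2 + 1)*(sqrt(2)*v + sqrt(2))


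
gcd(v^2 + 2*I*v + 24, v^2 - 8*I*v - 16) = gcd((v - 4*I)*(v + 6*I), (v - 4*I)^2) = v - 4*I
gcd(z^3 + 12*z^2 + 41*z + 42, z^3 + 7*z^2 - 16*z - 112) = z + 7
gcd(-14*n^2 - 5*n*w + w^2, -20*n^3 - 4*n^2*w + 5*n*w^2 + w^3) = 2*n + w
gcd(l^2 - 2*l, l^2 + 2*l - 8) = l - 2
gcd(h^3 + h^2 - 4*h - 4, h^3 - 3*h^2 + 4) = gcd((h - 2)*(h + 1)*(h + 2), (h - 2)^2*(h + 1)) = h^2 - h - 2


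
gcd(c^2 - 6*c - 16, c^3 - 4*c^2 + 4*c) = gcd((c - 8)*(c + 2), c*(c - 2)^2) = 1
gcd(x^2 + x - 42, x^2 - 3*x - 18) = x - 6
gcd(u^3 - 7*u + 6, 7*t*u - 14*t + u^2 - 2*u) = u - 2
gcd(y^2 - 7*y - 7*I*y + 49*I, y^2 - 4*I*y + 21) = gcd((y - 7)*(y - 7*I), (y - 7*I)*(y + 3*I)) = y - 7*I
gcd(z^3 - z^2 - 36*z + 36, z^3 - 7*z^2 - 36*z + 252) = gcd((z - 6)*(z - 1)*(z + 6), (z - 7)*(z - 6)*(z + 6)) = z^2 - 36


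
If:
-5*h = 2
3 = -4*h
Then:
No Solution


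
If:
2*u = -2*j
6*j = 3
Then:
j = 1/2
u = -1/2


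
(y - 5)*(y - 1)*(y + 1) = y^3 - 5*y^2 - y + 5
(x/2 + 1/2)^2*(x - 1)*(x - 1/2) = x^4/4 + x^3/8 - 3*x^2/8 - x/8 + 1/8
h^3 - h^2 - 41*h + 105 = (h - 5)*(h - 3)*(h + 7)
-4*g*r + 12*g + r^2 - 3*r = (-4*g + r)*(r - 3)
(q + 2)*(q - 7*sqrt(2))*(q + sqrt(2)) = q^3 - 6*sqrt(2)*q^2 + 2*q^2 - 12*sqrt(2)*q - 14*q - 28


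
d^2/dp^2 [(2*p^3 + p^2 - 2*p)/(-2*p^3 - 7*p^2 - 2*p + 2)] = 4*(12*p^6 + 24*p^5 + 24*p^4 + 20*p^3 + 15*p^2 + 30*p + 2)/(8*p^9 + 84*p^8 + 318*p^7 + 487*p^6 + 150*p^5 - 258*p^4 - 136*p^3 + 60*p^2 + 24*p - 8)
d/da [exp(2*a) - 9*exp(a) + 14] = (2*exp(a) - 9)*exp(a)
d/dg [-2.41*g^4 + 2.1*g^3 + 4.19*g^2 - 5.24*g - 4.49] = -9.64*g^3 + 6.3*g^2 + 8.38*g - 5.24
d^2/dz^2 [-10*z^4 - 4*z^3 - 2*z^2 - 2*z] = -120*z^2 - 24*z - 4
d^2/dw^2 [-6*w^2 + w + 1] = -12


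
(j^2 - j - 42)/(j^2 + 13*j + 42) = (j - 7)/(j + 7)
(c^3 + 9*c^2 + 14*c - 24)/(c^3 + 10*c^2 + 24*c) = (c - 1)/c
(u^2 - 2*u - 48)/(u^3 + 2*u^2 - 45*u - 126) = (u - 8)/(u^2 - 4*u - 21)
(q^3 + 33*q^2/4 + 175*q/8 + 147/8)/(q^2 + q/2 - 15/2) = (8*q^2 + 42*q + 49)/(4*(2*q - 5))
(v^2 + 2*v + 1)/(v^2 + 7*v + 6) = (v + 1)/(v + 6)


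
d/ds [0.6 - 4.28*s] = -4.28000000000000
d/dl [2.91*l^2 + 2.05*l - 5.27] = 5.82*l + 2.05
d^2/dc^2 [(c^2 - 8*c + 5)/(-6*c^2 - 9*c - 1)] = 4*(171*c^3 - 261*c^2 - 477*c - 224)/(216*c^6 + 972*c^5 + 1566*c^4 + 1053*c^3 + 261*c^2 + 27*c + 1)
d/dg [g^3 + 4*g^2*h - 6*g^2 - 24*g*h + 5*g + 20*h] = 3*g^2 + 8*g*h - 12*g - 24*h + 5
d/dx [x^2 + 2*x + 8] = 2*x + 2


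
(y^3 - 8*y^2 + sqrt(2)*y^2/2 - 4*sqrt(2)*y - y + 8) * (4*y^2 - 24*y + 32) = 4*y^5 - 56*y^4 + 2*sqrt(2)*y^4 - 28*sqrt(2)*y^3 + 220*y^3 - 200*y^2 + 112*sqrt(2)*y^2 - 224*y - 128*sqrt(2)*y + 256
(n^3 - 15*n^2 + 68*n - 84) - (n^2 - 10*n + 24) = n^3 - 16*n^2 + 78*n - 108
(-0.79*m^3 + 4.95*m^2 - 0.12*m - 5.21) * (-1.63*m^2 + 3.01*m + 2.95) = 1.2877*m^5 - 10.4464*m^4 + 12.7646*m^3 + 22.7336*m^2 - 16.0361*m - 15.3695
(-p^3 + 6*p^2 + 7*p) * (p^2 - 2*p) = -p^5 + 8*p^4 - 5*p^3 - 14*p^2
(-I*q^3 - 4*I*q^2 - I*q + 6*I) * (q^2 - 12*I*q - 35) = -I*q^5 - 12*q^4 - 4*I*q^4 - 48*q^3 + 34*I*q^3 - 12*q^2 + 146*I*q^2 + 72*q + 35*I*q - 210*I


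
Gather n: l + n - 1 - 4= l + n - 5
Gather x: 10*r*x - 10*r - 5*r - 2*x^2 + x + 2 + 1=-15*r - 2*x^2 + x*(10*r + 1) + 3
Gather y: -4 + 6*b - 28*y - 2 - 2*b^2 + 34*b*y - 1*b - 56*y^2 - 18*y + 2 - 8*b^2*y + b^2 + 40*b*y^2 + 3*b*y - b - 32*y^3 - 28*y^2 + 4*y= -b^2 + 4*b - 32*y^3 + y^2*(40*b - 84) + y*(-8*b^2 + 37*b - 42) - 4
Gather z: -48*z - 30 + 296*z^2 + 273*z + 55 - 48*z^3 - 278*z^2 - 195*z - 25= -48*z^3 + 18*z^2 + 30*z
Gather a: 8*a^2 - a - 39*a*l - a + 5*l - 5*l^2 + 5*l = 8*a^2 + a*(-39*l - 2) - 5*l^2 + 10*l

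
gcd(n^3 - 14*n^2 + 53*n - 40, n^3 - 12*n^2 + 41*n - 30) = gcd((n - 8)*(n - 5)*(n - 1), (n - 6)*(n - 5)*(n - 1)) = n^2 - 6*n + 5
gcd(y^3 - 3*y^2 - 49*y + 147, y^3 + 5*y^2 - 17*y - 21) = y^2 + 4*y - 21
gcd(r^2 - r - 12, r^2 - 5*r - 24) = r + 3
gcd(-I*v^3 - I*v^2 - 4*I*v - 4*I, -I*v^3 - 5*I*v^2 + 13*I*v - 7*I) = 1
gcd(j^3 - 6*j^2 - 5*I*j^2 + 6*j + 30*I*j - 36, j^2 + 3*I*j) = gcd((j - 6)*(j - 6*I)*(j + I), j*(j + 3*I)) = 1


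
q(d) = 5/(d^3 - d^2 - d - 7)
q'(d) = 5*(-3*d^2 + 2*d + 1)/(d^3 - d^2 - d - 7)^2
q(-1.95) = -0.31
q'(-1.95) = -0.27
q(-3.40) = -0.09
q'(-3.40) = -0.07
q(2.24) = -1.66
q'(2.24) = -5.25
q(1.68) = -0.74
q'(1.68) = -0.45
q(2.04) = -1.06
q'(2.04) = -1.67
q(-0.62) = -0.71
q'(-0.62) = -0.14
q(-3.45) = -0.09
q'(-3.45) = -0.07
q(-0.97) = -0.63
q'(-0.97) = -0.30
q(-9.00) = -0.00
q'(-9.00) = 0.00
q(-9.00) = -0.00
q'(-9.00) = 0.00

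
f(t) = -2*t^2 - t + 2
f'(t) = -4*t - 1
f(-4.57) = -35.20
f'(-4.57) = 17.28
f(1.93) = -7.38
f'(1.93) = -8.72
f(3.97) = -33.49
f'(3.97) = -16.88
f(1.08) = -1.41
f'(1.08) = -5.32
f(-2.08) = -4.57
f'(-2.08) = 7.32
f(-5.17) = -46.29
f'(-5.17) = 19.68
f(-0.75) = 1.62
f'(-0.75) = 2.00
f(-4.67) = -36.95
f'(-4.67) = 17.68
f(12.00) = -298.00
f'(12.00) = -49.00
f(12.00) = -298.00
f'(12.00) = -49.00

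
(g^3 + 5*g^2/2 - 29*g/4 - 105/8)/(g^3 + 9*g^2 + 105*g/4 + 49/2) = (4*g^2 - 4*g - 15)/(2*(2*g^2 + 11*g + 14))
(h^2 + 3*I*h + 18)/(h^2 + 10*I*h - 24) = (h - 3*I)/(h + 4*I)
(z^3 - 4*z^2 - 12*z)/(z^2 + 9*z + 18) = z*(z^2 - 4*z - 12)/(z^2 + 9*z + 18)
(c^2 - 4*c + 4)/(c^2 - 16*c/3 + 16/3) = 3*(c^2 - 4*c + 4)/(3*c^2 - 16*c + 16)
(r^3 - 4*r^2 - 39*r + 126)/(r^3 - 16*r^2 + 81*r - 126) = (r + 6)/(r - 6)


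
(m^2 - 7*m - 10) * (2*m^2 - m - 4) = 2*m^4 - 15*m^3 - 17*m^2 + 38*m + 40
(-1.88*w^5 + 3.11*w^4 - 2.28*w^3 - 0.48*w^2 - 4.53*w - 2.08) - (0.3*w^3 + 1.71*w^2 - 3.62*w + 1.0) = -1.88*w^5 + 3.11*w^4 - 2.58*w^3 - 2.19*w^2 - 0.91*w - 3.08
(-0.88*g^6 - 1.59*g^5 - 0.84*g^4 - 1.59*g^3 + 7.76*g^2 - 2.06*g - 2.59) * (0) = 0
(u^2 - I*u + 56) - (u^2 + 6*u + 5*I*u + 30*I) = -6*u - 6*I*u + 56 - 30*I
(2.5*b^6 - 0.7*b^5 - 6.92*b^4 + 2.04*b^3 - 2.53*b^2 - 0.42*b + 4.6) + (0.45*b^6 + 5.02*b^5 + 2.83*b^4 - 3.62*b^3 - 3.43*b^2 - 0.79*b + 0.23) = 2.95*b^6 + 4.32*b^5 - 4.09*b^4 - 1.58*b^3 - 5.96*b^2 - 1.21*b + 4.83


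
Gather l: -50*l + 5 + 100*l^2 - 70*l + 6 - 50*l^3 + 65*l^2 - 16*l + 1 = -50*l^3 + 165*l^2 - 136*l + 12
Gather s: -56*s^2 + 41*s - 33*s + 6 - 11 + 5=-56*s^2 + 8*s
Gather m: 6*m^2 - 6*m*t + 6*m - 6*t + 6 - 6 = 6*m^2 + m*(6 - 6*t) - 6*t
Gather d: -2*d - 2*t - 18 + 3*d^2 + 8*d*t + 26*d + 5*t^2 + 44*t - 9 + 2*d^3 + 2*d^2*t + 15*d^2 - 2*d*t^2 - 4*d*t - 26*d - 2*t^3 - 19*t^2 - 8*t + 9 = 2*d^3 + d^2*(2*t + 18) + d*(-2*t^2 + 4*t - 2) - 2*t^3 - 14*t^2 + 34*t - 18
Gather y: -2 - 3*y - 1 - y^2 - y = -y^2 - 4*y - 3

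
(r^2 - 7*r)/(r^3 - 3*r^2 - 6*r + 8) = r*(r - 7)/(r^3 - 3*r^2 - 6*r + 8)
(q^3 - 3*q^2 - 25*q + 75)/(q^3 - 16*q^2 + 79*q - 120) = (q + 5)/(q - 8)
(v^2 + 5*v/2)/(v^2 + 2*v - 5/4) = 2*v/(2*v - 1)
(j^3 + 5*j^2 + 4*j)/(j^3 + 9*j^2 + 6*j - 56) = j*(j + 1)/(j^2 + 5*j - 14)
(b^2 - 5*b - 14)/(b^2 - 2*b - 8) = (b - 7)/(b - 4)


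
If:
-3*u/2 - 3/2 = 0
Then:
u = -1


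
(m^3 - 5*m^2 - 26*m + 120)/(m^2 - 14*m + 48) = (m^2 + m - 20)/(m - 8)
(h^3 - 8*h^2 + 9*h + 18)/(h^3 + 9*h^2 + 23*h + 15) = (h^2 - 9*h + 18)/(h^2 + 8*h + 15)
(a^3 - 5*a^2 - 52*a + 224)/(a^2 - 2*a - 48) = (a^2 + 3*a - 28)/(a + 6)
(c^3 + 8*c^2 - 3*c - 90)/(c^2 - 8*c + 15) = (c^2 + 11*c + 30)/(c - 5)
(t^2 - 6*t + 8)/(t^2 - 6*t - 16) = (-t^2 + 6*t - 8)/(-t^2 + 6*t + 16)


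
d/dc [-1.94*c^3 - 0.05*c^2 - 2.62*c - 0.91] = -5.82*c^2 - 0.1*c - 2.62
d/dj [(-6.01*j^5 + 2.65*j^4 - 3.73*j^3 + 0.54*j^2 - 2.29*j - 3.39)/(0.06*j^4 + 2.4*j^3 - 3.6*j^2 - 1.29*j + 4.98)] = (-0.3606*j^8 - 28.848*j^7 + 71.4918*j^6 + 11.8668*j^5 - 147.3603*j^4 + 74.217*j^3 - 40.2588*j^2 - 19.0296*j - 15.7773)/(0.0036*j^8 + 0.288*j^7 + 5.328*j^6 - 17.4348*j^5 + 7.3656*j^4 + 33.192*j^3 - 34.1919*j^2 - 12.8484*j + 24.8004)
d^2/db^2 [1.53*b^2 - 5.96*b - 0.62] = 3.06000000000000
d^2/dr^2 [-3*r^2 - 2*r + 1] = -6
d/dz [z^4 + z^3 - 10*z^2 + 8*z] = 4*z^3 + 3*z^2 - 20*z + 8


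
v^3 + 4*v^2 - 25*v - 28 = (v - 4)*(v + 1)*(v + 7)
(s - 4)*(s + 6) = s^2 + 2*s - 24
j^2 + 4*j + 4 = (j + 2)^2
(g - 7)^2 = g^2 - 14*g + 49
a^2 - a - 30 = (a - 6)*(a + 5)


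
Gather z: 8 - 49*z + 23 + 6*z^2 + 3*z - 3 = 6*z^2 - 46*z + 28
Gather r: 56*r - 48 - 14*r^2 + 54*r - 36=-14*r^2 + 110*r - 84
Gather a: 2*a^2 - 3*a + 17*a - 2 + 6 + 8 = 2*a^2 + 14*a + 12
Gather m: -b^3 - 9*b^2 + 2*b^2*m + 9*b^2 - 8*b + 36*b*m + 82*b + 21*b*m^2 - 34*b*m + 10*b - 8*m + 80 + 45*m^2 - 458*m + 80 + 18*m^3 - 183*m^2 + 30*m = -b^3 + 84*b + 18*m^3 + m^2*(21*b - 138) + m*(2*b^2 + 2*b - 436) + 160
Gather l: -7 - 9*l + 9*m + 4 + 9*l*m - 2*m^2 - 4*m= l*(9*m - 9) - 2*m^2 + 5*m - 3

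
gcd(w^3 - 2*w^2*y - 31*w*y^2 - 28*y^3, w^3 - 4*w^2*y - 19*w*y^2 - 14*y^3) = -w^2 + 6*w*y + 7*y^2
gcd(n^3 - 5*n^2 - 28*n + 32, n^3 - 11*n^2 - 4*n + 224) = n^2 - 4*n - 32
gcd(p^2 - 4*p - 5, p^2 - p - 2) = p + 1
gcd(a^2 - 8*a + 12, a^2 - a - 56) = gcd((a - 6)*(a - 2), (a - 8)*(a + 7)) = 1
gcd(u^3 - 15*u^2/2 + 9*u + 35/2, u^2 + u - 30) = u - 5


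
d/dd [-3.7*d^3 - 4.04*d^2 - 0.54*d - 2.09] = -11.1*d^2 - 8.08*d - 0.54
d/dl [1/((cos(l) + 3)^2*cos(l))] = 3*(sin(l)/cos(l)^2 + tan(l))/(cos(l) + 3)^3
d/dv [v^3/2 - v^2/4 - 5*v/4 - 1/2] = 3*v^2/2 - v/2 - 5/4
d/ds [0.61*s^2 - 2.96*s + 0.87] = 1.22*s - 2.96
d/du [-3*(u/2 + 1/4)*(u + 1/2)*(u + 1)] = -9*u^2/2 - 6*u - 15/8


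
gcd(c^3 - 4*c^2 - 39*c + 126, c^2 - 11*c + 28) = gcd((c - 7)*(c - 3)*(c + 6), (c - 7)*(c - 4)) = c - 7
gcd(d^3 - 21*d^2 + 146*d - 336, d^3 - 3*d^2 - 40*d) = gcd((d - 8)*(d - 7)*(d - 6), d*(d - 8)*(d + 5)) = d - 8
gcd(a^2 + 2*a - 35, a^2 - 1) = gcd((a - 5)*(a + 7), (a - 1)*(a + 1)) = 1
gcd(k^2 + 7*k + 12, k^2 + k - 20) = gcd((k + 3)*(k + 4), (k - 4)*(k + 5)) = 1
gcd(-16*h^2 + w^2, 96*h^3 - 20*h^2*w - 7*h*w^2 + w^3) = 4*h + w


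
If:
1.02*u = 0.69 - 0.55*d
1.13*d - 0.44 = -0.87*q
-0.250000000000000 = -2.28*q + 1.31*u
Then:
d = 0.01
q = 0.50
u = 0.67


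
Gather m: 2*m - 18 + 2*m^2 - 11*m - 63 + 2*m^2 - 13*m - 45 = 4*m^2 - 22*m - 126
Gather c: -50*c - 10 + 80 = 70 - 50*c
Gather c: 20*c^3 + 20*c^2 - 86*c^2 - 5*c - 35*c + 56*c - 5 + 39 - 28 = 20*c^3 - 66*c^2 + 16*c + 6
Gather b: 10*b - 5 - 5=10*b - 10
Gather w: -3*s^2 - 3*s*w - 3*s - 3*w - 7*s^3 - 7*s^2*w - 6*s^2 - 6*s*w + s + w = -7*s^3 - 9*s^2 - 2*s + w*(-7*s^2 - 9*s - 2)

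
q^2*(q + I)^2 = q^4 + 2*I*q^3 - q^2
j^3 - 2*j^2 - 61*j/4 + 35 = (j - 7/2)*(j - 5/2)*(j + 4)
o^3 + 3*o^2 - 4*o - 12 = (o - 2)*(o + 2)*(o + 3)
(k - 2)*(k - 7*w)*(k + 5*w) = k^3 - 2*k^2*w - 2*k^2 - 35*k*w^2 + 4*k*w + 70*w^2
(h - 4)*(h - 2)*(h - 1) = h^3 - 7*h^2 + 14*h - 8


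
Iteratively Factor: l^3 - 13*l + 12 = (l - 1)*(l^2 + l - 12) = (l - 1)*(l + 4)*(l - 3)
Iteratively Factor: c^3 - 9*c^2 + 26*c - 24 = (c - 3)*(c^2 - 6*c + 8) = (c - 3)*(c - 2)*(c - 4)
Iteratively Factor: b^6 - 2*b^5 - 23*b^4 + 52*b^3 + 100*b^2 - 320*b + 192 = (b - 2)*(b^5 - 23*b^3 + 6*b^2 + 112*b - 96) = (b - 2)*(b + 4)*(b^4 - 4*b^3 - 7*b^2 + 34*b - 24) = (b - 2)^2*(b + 4)*(b^3 - 2*b^2 - 11*b + 12) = (b - 2)^2*(b - 1)*(b + 4)*(b^2 - b - 12) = (b - 2)^2*(b - 1)*(b + 3)*(b + 4)*(b - 4)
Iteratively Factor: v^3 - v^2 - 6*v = (v + 2)*(v^2 - 3*v) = (v - 3)*(v + 2)*(v)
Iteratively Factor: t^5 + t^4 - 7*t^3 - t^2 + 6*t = (t + 3)*(t^4 - 2*t^3 - t^2 + 2*t) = (t + 1)*(t + 3)*(t^3 - 3*t^2 + 2*t) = (t - 1)*(t + 1)*(t + 3)*(t^2 - 2*t) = t*(t - 1)*(t + 1)*(t + 3)*(t - 2)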